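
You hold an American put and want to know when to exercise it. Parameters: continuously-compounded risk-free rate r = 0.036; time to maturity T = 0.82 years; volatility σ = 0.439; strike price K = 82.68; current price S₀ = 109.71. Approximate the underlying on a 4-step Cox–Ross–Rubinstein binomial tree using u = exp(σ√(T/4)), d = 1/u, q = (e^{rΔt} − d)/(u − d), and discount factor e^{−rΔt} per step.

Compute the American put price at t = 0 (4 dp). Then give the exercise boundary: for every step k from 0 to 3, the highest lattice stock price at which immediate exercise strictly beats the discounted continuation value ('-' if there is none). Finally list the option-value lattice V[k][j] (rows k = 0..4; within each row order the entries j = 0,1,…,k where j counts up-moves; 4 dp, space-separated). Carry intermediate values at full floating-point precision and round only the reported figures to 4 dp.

params: Δt=0.20500 u=1.21990 d=0.81974 q=0.46898 e^(-rΔt)=0.99265
t_4 payoffs: 33.1401 8.9574 0.0000 0.0000 0.0000
t_3: node(3,0) S=60.4335 payoff=22.2465 vs cont=21.6386 → 22.2465 [stop]  node(3,1) S=89.9339 payoff=0.0000 vs cont=4.7216 → 4.7216 [wait]  node(3,2) S=133.8348 payoff=0.0000 vs cont=0.0000 → 0.0000 [wait]  node(3,3) S=199.1658 payoff=0.0000 vs cont=0.0000 → 0.0000 [wait]  ⇒ S*(3)=60.4335
t_2: node(2,0) S=73.7226 payoff=8.9574 vs cont=13.9245 → 13.9245 [wait]  node(2,1) S=109.7100 payoff=0.0000 vs cont=2.4888 → 2.4888 [wait]  node(2,2) S=163.2646 payoff=0.0000 vs cont=0.0000 → 0.0000 [wait]  ⇒ S*(2)=-
t_1: node(1,0) S=89.9339 payoff=0.0000 vs cont=8.4984 → 8.4984 [wait]  node(1,1) S=133.8348 payoff=0.0000 vs cont=1.3119 → 1.3119 [wait]  ⇒ S*(1)=-
t_0: node(0,0) S=109.7100 payoff=0.0000 vs cont=5.0903 → 5.0903 [wait]  ⇒ S*(0)=-

price = 5.0903
boundary = - - - 60.4335
tree:
5.0903
8.4984 1.3119
13.9245 2.4888 0.0000
22.2465 4.7216 0.0000 0.0000
33.1401 8.9574 0.0000 0.0000 0.0000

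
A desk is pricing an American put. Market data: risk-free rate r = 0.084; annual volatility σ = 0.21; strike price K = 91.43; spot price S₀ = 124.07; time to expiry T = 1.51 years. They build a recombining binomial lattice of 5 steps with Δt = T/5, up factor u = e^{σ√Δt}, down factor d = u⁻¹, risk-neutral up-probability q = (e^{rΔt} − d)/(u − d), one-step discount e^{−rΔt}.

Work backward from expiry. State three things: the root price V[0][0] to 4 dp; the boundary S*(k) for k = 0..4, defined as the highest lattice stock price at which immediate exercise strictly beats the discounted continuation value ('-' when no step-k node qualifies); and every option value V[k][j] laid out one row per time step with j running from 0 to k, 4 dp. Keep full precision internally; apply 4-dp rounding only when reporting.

Δt=0.30200, u=1.12233, d=0.89101, q=0.58225, disc=e^(-rΔt)=0.97495
k=5 terminal: V=max(K-S,0) → 21.7563 3.6677 0.0000 0.0000 0.0000 0.0000
k=4: j=0 S=78.1967 intr=13.2333 cont=10.9430 V=13.2333[EX]; j=1 S=98.4981 intr=0.0000 cont=1.4938 V=1.4938[hold]; j=2 S=124.0700 intr=0.0000 cont=0.0000 V=0.0000[hold]; j=3 S=156.2809 intr=0.0000 cont=0.0000 V=0.0000[hold]; j=4 S=196.8543 intr=0.0000 cont=0.0000 V=0.0000[hold]  S*(4)=78.1967
k=3: j=0 S=87.7623 intr=3.6677 cont=6.2377 V=6.2377[hold]; j=1 S=110.5471 intr=0.0000 cont=0.6084 V=0.6084[hold]; j=2 S=139.2472 intr=0.0000 cont=0.0000 V=0.0000[hold]; j=3 S=175.3983 intr=0.0000 cont=0.0000 V=0.0000[hold]  S*(3)=-
k=2: j=0 S=98.4981 intr=0.0000 cont=2.8859 V=2.8859[hold]; j=1 S=124.0700 intr=0.0000 cont=0.2478 V=0.2478[hold]; j=2 S=156.2809 intr=0.0000 cont=0.0000 V=0.0000[hold]  S*(2)=-
k=1: j=0 S=110.5471 intr=0.0000 cont=1.3161 V=1.3161[hold]; j=1 S=139.2472 intr=0.0000 cont=0.1009 V=0.1009[hold]  S*(1)=-
k=0: j=0 S=124.0700 intr=0.0000 cont=0.5933 V=0.5933[hold]  S*(0)=-

price = 0.5933
boundary = - - - - 78.1967
tree:
0.5933
1.3161 0.1009
2.8859 0.2478 0.0000
6.2377 0.6084 0.0000 0.0000
13.2333 1.4938 0.0000 0.0000 0.0000
21.7563 3.6677 0.0000 0.0000 0.0000 0.0000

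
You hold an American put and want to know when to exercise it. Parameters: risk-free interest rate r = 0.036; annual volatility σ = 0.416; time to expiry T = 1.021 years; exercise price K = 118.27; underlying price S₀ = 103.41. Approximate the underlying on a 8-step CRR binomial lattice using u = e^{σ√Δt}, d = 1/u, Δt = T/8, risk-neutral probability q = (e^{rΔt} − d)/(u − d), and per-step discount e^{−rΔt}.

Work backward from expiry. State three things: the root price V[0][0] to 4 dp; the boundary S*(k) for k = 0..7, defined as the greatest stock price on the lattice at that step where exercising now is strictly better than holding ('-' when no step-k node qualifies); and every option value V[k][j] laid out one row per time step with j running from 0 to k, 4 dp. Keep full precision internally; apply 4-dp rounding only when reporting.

params: Δt=0.12762 u=1.16023 d=0.86190 q=0.47835 e^(-rΔt)=0.99542
t_8 payoffs: 86.7764 75.8757 61.2020 41.4494 14.8600 0.0000 0.0000 0.0000 0.0000
t_7: node(7,0) S=36.5397 payoff=81.7303 vs cont=81.1881 → 81.7303 [stop]  node(7,1) S=49.1870 payoff=69.0830 vs cont=68.5409 → 69.0830 [stop]  node(7,2) S=66.2118 payoff=52.0582 vs cont=51.5161 → 52.0582 [stop]  node(7,3) S=89.1292 payoff=29.1408 vs cont=28.5986 → 29.1408 [stop]  node(7,4) S=119.9789 payoff=0.0000 vs cont=7.7162 → 7.7162 [wait]  node(7,5) S=161.5065 payoff=0.0000 vs cont=0.0000 → 0.0000 [wait]  node(7,6) S=217.4077 payoff=0.0000 vs cont=0.0000 → 0.0000 [wait]  node(7,7) S=292.6576 payoff=0.0000 vs cont=0.0000 → 0.0000 [wait]  ⇒ S*(7)=89.1292
t_6: node(6,0) S=42.3943 payoff=75.8757 vs cont=75.3335 → 75.8757 [stop]  node(6,1) S=57.0680 payoff=61.2020 vs cont=60.6598 → 61.2020 [stop]  node(6,2) S=76.8206 payoff=41.4494 vs cont=40.9073 → 41.4494 [stop]  node(6,3) S=103.4100 payoff=14.8600 vs cont=18.8057 → 18.8057 [wait]  node(6,4) S=139.2026 payoff=0.0000 vs cont=4.0067 → 4.0067 [wait]  node(6,5) S=187.3839 payoff=0.0000 vs cont=0.0000 → 0.0000 [wait]  node(6,6) S=252.2419 payoff=0.0000 vs cont=0.0000 → 0.0000 [wait]  ⇒ S*(6)=76.8206
t_5: node(5,0) S=49.1870 payoff=69.0830 vs cont=68.5409 → 69.0830 [stop]  node(5,1) S=66.2118 payoff=52.0582 vs cont=51.5161 → 52.0582 [stop]  node(5,2) S=89.1292 payoff=29.1408 vs cont=30.4774 → 30.4774 [wait]  node(5,3) S=119.9789 payoff=0.0000 vs cont=11.6728 → 11.6728 [wait]  node(5,4) S=161.5065 payoff=0.0000 vs cont=2.0805 → 2.0805 [wait]  node(5,5) S=217.4077 payoff=0.0000 vs cont=0.0000 → 0.0000 [wait]  ⇒ S*(5)=66.2118
t_4: node(4,0) S=57.0680 payoff=61.2020 vs cont=60.6598 → 61.2020 [stop]  node(4,1) S=76.8206 payoff=41.4494 vs cont=41.5437 → 41.5437 [wait]  node(4,2) S=103.4100 payoff=14.8600 vs cont=21.3837 → 21.3837 [wait]  node(4,3) S=139.2026 payoff=0.0000 vs cont=7.0518 → 7.0518 [wait]  node(4,4) S=187.3839 payoff=0.0000 vs cont=1.0803 → 1.0803 [wait]  ⇒ S*(4)=57.0680
t_3: node(3,0) S=66.2118 payoff=52.0582 vs cont=51.5610 → 52.0582 [stop]  node(3,1) S=89.1292 payoff=29.1408 vs cont=31.7539 → 31.7539 [wait]  node(3,2) S=119.9789 payoff=0.0000 vs cont=14.4615 → 14.4615 [wait]  node(3,3) S=161.5065 payoff=0.0000 vs cont=4.1761 → 4.1761 [wait]  ⇒ S*(3)=66.2118
t_2: node(2,0) S=76.8206 payoff=41.4494 vs cont=42.1515 → 42.1515 [wait]  node(2,1) S=103.4100 payoff=14.8600 vs cont=23.3744 → 23.3744 [wait]  node(2,2) S=139.2026 payoff=0.0000 vs cont=9.4977 → 9.4977 [wait]  ⇒ S*(2)=-
t_1: node(1,0) S=89.1292 payoff=29.1408 vs cont=33.0174 → 33.0174 [wait]  node(1,1) S=119.9789 payoff=0.0000 vs cont=16.6598 → 16.6598 [wait]  ⇒ S*(1)=-
t_0: node(0,0) S=103.4100 payoff=14.8600 vs cont=25.0773 → 25.0773 [wait]  ⇒ S*(0)=-

price = 25.0773
boundary = - - - 66.2118 57.0680 66.2118 76.8206 89.1292
tree:
25.0773
33.0174 16.6598
42.1515 23.3744 9.4977
52.0582 31.7539 14.4615 4.1761
61.2020 41.5437 21.3837 7.0518 1.0803
69.0830 52.0582 30.4774 11.6728 2.0805 0.0000
75.8757 61.2020 41.4494 18.8057 4.0067 0.0000 0.0000
81.7303 69.0830 52.0582 29.1408 7.7162 0.0000 0.0000 0.0000
86.7764 75.8757 61.2020 41.4494 14.8600 0.0000 0.0000 0.0000 0.0000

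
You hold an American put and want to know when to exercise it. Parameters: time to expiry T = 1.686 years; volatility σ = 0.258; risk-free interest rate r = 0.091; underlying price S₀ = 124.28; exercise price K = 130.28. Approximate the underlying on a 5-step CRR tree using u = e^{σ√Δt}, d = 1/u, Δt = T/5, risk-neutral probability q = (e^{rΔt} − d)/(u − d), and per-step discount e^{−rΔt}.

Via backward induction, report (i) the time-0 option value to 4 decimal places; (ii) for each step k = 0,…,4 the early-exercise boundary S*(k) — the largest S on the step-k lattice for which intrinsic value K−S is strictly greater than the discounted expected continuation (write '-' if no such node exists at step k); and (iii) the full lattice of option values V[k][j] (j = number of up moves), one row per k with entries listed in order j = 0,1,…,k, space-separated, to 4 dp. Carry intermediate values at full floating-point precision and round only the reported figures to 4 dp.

Δt=0.33720  u=1.16162  d=0.86086  q=0.56622  discount=0.96978
step 5 (expiry): payoffs max(K−S,0) = 71.5208 50.9923 23.2917 0.0000 0.0000 0.0000
step 4: (k=4,j=0): S=68.2560, (K−S)⁺=62.0240, hold=58.0870 ⇒ V=62.0240 exercise | (k=4,j=1): S=92.1024, (K−S)⁺=38.1776, hold=34.2406 ⇒ V=38.1776 exercise | (k=4,j=2): S=124.2800, (K−S)⁺=6.0000, hold=9.7981 ⇒ V=9.7981 continue | (k=4,j=3): S=167.6993, (K−S)⁺=0.0000, hold=0.0000 ⇒ V=0.0000 continue | (k=4,j=4): S=226.2880, (K−S)⁺=0.0000, hold=0.0000 ⇒ V=0.0000 continue  boundary S*=92.1024
step 3: (k=3,j=0): S=79.2877, (K−S)⁺=50.9923, hold=47.0553 ⇒ V=50.9923 exercise | (k=3,j=1): S=106.9883, (K−S)⁺=23.2917, hold=21.4403 ⇒ V=23.2917 exercise | (k=3,j=2): S=144.3665, (K−S)⁺=0.0000, hold=4.1217 ⇒ V=4.1217 continue | (k=3,j=3): S=194.8033, (K−S)⁺=0.0000, hold=0.0000 ⇒ V=0.0000 continue  boundary S*=106.9883
step 2: (k=2,j=0): S=92.1024, (K−S)⁺=38.1776, hold=34.2406 ⇒ V=38.1776 exercise | (k=2,j=1): S=124.2800, (K−S)⁺=6.0000, hold=12.0614 ⇒ V=12.0614 continue | (k=2,j=2): S=167.6993, (K−S)⁺=0.0000, hold=1.7339 ⇒ V=1.7339 continue  boundary S*=92.1024
step 1: (k=1,j=0): S=106.9883, (K−S)⁺=23.2917, hold=22.6832 ⇒ V=23.2917 exercise | (k=1,j=1): S=144.3665, (K−S)⁺=0.0000, hold=6.0259 ⇒ V=6.0259 continue  boundary S*=106.9883
step 0: (k=0,j=0): S=124.2800, (K−S)⁺=6.0000, hold=13.1070 ⇒ V=13.1070 continue  boundary S*=-

price = 13.1070
boundary = - 106.9883 92.1024 106.9883 92.1024
tree:
13.1070
23.2917 6.0259
38.1776 12.0614 1.7339
50.9923 23.2917 4.1217 0.0000
62.0240 38.1776 9.7981 0.0000 0.0000
71.5208 50.9923 23.2917 0.0000 0.0000 0.0000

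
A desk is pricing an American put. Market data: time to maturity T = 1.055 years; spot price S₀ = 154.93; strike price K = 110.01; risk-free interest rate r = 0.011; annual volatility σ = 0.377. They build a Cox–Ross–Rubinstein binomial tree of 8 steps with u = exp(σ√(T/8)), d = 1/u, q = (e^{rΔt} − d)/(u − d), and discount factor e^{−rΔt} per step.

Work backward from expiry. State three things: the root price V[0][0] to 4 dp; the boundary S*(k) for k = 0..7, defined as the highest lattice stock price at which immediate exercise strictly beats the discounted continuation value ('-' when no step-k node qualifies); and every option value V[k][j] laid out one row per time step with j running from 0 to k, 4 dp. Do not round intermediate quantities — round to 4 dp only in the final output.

Δt=0.13187, u=1.14672, d=0.87205, q=0.47111, disc=e^(-rΔt)=0.99855
k=8 terminal: V=max(K-S,0) → 58.1926 41.8719 20.4105 0.0000 0.0000 0.0000 0.0000 0.0000 0.0000
k=7: j=0 S=59.4200 intr=50.5900 cont=50.4305 V=50.5900[EX]; j=1 S=78.1354 intr=31.8746 cont=31.7151 V=31.8746[EX]; j=2 S=102.7455 intr=7.2645 cont=10.7792 V=10.7792[hold]; j=3 S=135.1070 intr=0.0000 cont=0.0000 V=0.0000[hold]; j=4 S=177.6614 intr=0.0000 cont=0.0000 V=0.0000[hold]; j=5 S=233.6190 intr=0.0000 cont=0.0000 V=0.0000[hold]; j=6 S=307.2014 intr=0.0000 cont=0.0000 V=0.0000[hold]; j=7 S=403.9599 intr=0.0000 cont=0.0000 V=0.0000[hold]  S*(7)=78.1354
k=6: j=0 S=68.1381 intr=41.8719 cont=41.7124 V=41.8719[EX]; j=1 S=89.5995 intr=20.4105 cont=21.9045 V=21.9045[hold]; j=2 S=117.8204 intr=0.0000 cont=5.6927 V=5.6927[hold]; j=3 S=154.9300 intr=0.0000 cont=0.0000 V=0.0000[hold]; j=4 S=203.7279 intr=0.0000 cont=0.0000 V=0.0000[hold]; j=5 S=267.8956 intr=0.0000 cont=0.0000 V=0.0000[hold]; j=6 S=352.2741 intr=0.0000 cont=0.0000 V=0.0000[hold]  S*(6)=68.1381
k=5: j=0 S=78.1354 intr=31.8746 cont=32.4179 V=32.4179[hold]; j=1 S=102.7455 intr=7.2645 cont=14.2463 V=14.2463[hold]; j=2 S=135.1070 intr=0.0000 cont=3.0065 V=3.0065[hold]; j=3 S=177.6614 intr=0.0000 cont=0.0000 V=0.0000[hold]; j=4 S=233.6190 intr=0.0000 cont=0.0000 V=0.0000[hold]; j=5 S=307.2014 intr=0.0000 cont=0.0000 V=0.0000[hold]  S*(5)=-
k=4: j=0 S=89.5995 intr=20.4105 cont=23.8225 V=23.8225[hold]; j=1 S=117.8204 intr=0.0000 cont=8.9381 V=8.9381[hold]; j=2 S=154.9300 intr=0.0000 cont=1.5878 V=1.5878[hold]; j=3 S=203.7279 intr=0.0000 cont=0.0000 V=0.0000[hold]; j=4 S=267.8956 intr=0.0000 cont=0.0000 V=0.0000[hold]  S*(4)=-
k=3: j=0 S=102.7455 intr=7.2645 cont=16.7859 V=16.7859[hold]; j=1 S=135.1070 intr=0.0000 cont=5.4673 V=5.4673[hold]; j=2 S=177.6614 intr=0.0000 cont=0.8385 V=0.8385[hold]; j=3 S=233.6190 intr=0.0000 cont=0.0000 V=0.0000[hold]  S*(3)=-
k=2: j=0 S=117.8204 intr=0.0000 cont=11.4370 V=11.4370[hold]; j=1 S=154.9300 intr=0.0000 cont=3.2819 V=3.2819[hold]; j=2 S=203.7279 intr=0.0000 cont=0.4428 V=0.4428[hold]  S*(2)=-
k=1: j=0 S=135.1070 intr=0.0000 cont=7.5840 V=7.5840[hold]; j=1 S=177.6614 intr=0.0000 cont=1.9416 V=1.9416[hold]  S*(1)=-
k=0: j=0 S=154.9300 intr=0.0000 cont=4.9186 V=4.9186[hold]  S*(0)=-

price = 4.9186
boundary = - - - - - - 68.1381 78.1354
tree:
4.9186
7.5840 1.9416
11.4370 3.2819 0.4428
16.7859 5.4673 0.8385 0.0000
23.8225 8.9381 1.5878 0.0000 0.0000
32.4179 14.2463 3.0065 0.0000 0.0000 0.0000
41.8719 21.9045 5.6927 0.0000 0.0000 0.0000 0.0000
50.5900 31.8746 10.7792 0.0000 0.0000 0.0000 0.0000 0.0000
58.1926 41.8719 20.4105 0.0000 0.0000 0.0000 0.0000 0.0000 0.0000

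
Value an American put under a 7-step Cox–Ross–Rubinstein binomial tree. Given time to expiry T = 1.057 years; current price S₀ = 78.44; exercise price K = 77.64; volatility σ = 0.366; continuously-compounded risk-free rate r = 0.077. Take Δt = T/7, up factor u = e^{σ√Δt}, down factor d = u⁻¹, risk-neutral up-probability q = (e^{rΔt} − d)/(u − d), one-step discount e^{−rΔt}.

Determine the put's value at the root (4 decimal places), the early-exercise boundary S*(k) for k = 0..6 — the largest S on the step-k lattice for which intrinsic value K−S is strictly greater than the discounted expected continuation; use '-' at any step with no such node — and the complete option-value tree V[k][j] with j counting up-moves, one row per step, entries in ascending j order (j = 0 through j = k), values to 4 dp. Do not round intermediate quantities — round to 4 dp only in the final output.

price = 9.0378
boundary = - - - 51.1962 44.4090 51.1962 59.0207
tree:
9.0378
13.3769 5.0018
19.1619 8.0269 2.1581
26.4438 12.4812 3.8549 0.5480
33.2310 18.6444 6.7405 1.1211 0.0000
39.1184 26.4438 11.4455 2.2935 0.0000 0.0000
44.2253 33.2310 18.6193 4.6920 0.0000 0.0000 0.0000
48.6551 39.1184 26.4438 9.5990 0.0000 0.0000 0.0000 0.0000

Δt=0.15100, u=1.15283, d=0.86743, q=0.50548, disc=e^(-rΔt)=0.98844
k=7 terminal: V=max(K-S,0) → 48.6551 39.1184 26.4438 9.5990 0.0000 0.0000 0.0000 0.0000
k=6: j=0 S=33.4147 intr=44.2253 cont=43.3278 V=44.2253[EX]; j=1 S=44.4090 intr=33.2310 cont=32.3335 V=33.2310[EX]; j=2 S=59.0207 intr=18.6193 cont=17.7218 V=18.6193[EX]; j=3 S=78.4400 intr=0.0000 cont=4.6920 V=4.6920[hold]; j=4 S=104.2487 intr=0.0000 cont=0.0000 V=0.0000[hold]; j=5 S=138.5492 intr=0.0000 cont=0.0000 V=0.0000[hold]; j=6 S=184.1354 intr=0.0000 cont=0.0000 V=0.0000[hold]  S*(6)=59.0207
k=5: j=0 S=38.5216 intr=39.1184 cont=38.2209 V=39.1184[EX]; j=1 S=51.1962 intr=26.4438 cont=25.5463 V=26.4438[EX]; j=2 S=68.0410 intr=9.5990 cont=11.4455 V=11.4455[hold]; j=3 S=90.4283 intr=0.0000 cont=2.2935 V=2.2935[hold]; j=4 S=120.1815 intr=0.0000 cont=0.0000 V=0.0000[hold]; j=5 S=159.7242 intr=0.0000 cont=0.0000 V=0.0000[hold]  S*(5)=51.1962
k=4: j=0 S=44.4090 intr=33.2310 cont=32.3335 V=33.2310[EX]; j=1 S=59.0207 intr=18.6193 cont=18.6444 V=18.6444[hold]; j=2 S=78.4400 intr=0.0000 cont=6.7405 V=6.7405[hold]; j=3 S=104.2487 intr=0.0000 cont=1.1211 V=1.1211[hold]; j=4 S=138.5492 intr=0.0000 cont=0.0000 V=0.0000[hold]  S*(4)=44.4090
k=3: j=0 S=51.1962 intr=26.4438 cont=25.5588 V=26.4438[EX]; j=1 S=68.0410 intr=9.5990 cont=12.4812 V=12.4812[hold]; j=2 S=90.4283 intr=0.0000 cont=3.8549 V=3.8549[hold]; j=3 S=120.1815 intr=0.0000 cont=0.5480 V=0.5480[hold]  S*(3)=51.1962
k=2: j=0 S=59.0207 intr=18.6193 cont=19.1619 V=19.1619[hold]; j=1 S=78.4400 intr=0.0000 cont=8.0269 V=8.0269[hold]; j=2 S=104.2487 intr=0.0000 cont=2.1581 V=2.1581[hold]  S*(2)=-
k=1: j=0 S=68.0410 intr=9.5990 cont=13.3769 V=13.3769[hold]; j=1 S=90.4283 intr=0.0000 cont=5.0018 V=5.0018[hold]  S*(1)=-
k=0: j=0 S=78.4400 intr=0.0000 cont=9.0378 V=9.0378[hold]  S*(0)=-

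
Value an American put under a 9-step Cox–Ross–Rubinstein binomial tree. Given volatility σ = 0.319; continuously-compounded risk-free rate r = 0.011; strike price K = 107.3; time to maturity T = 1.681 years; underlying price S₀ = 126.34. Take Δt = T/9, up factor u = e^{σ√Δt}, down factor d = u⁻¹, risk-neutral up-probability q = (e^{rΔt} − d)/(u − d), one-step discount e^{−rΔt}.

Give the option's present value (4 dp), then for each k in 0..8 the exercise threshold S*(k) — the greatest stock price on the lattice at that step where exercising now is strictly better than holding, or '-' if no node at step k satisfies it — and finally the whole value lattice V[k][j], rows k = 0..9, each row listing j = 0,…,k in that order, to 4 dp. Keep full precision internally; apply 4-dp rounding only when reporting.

Δt=0.18678, u=1.14782, d=0.87122, q=0.47302, disc=e^(-rΔt)=0.99795
k=9 terminal: V=max(K-S,0) → 70.7678 59.1692 43.8880 23.7553 0.0000 0.0000 0.0000 0.0000 0.0000 0.0000
k=8: j=0 S=41.9324 intr=65.3676 cont=65.1474 V=65.3676[EX]; j=1 S=55.2456 intr=52.0544 cont=51.8342 V=52.0544[EX]; j=2 S=72.7856 intr=34.5144 cont=34.2942 V=34.5144[EX]; j=3 S=95.8944 intr=11.4056 cont=12.4928 V=12.4928[hold]; j=4 S=126.3400 intr=0.0000 cont=0.0000 V=0.0000[hold]; j=5 S=166.4519 intr=0.0000 cont=0.0000 V=0.0000[hold]; j=6 S=219.2989 intr=0.0000 cont=0.0000 V=0.0000[hold]; j=7 S=288.9245 intr=0.0000 cont=0.0000 V=0.0000[hold]; j=8 S=380.6555 intr=0.0000 cont=0.0000 V=0.0000[hold]  S*(8)=72.7856
k=7: j=0 S=48.1308 intr=59.1692 cont=58.9489 V=59.1692[EX]; j=1 S=63.4120 intr=43.8880 cont=43.6678 V=43.8880[EX]; j=2 S=83.5447 intr=23.7553 cont=24.0482 V=24.0482[hold]; j=3 S=110.0695 intr=0.0000 cont=6.5699 V=6.5699[hold]; j=4 S=145.0156 intr=0.0000 cont=0.0000 V=0.0000[hold]; j=5 S=191.0568 intr=0.0000 cont=0.0000 V=0.0000[hold]; j=6 S=251.7158 intr=0.0000 cont=0.0000 V=0.0000[hold]; j=7 S=331.6334 intr=0.0000 cont=0.0000 V=0.0000[hold]  S*(7)=63.4120
k=6: j=0 S=55.2456 intr=52.0544 cont=51.8342 V=52.0544[EX]; j=1 S=72.7856 intr=34.5144 cont=34.4325 V=34.5144[EX]; j=2 S=95.8944 intr=11.4056 cont=15.7482 V=15.7482[hold]; j=3 S=126.3400 intr=0.0000 cont=3.4551 V=3.4551[hold]; j=4 S=166.4519 intr=0.0000 cont=0.0000 V=0.0000[hold]; j=5 S=219.2989 intr=0.0000 cont=0.0000 V=0.0000[hold]; j=6 S=288.9245 intr=0.0000 cont=0.0000 V=0.0000[hold]  S*(6)=72.7856
k=5: j=0 S=63.4120 intr=43.8880 cont=43.6678 V=43.8880[EX]; j=1 S=83.5447 intr=23.7553 cont=25.5849 V=25.5849[hold]; j=2 S=110.0695 intr=0.0000 cont=9.9128 V=9.9128[hold]; j=3 S=145.0156 intr=0.0000 cont=1.8170 V=1.8170[hold]; j=4 S=191.0568 intr=0.0000 cont=0.0000 V=0.0000[hold]; j=5 S=251.7158 intr=0.0000 cont=0.0000 V=0.0000[hold]  S*(5)=63.4120
k=4: j=0 S=72.7856 intr=34.5144 cont=35.1579 V=35.1579[hold]; j=1 S=95.8944 intr=11.4056 cont=18.1344 V=18.1344[hold]; j=2 S=126.3400 intr=0.0000 cont=6.0708 V=6.0708[hold]; j=3 S=166.4519 intr=0.0000 cont=0.9556 V=0.9556[hold]; j=4 S=219.2989 intr=0.0000 cont=0.0000 V=0.0000[hold]  S*(4)=-
k=3: j=0 S=83.5447 intr=23.7553 cont=27.0497 V=27.0497[hold]; j=1 S=110.0695 intr=0.0000 cont=12.4025 V=12.4025[hold]; j=2 S=145.0156 intr=0.0000 cont=3.6437 V=3.6437[hold]; j=3 S=191.0568 intr=0.0000 cont=0.5025 V=0.5025[hold]  S*(3)=-
k=2: j=0 S=95.8944 intr=11.4056 cont=20.0800 V=20.0800[hold]; j=1 S=126.3400 intr=0.0000 cont=8.2424 V=8.2424[hold]; j=2 S=166.4519 intr=0.0000 cont=2.1534 V=2.1534[hold]  S*(2)=-
k=1: j=0 S=110.0695 intr=0.0000 cont=14.4508 V=14.4508[hold]; j=1 S=145.0156 intr=0.0000 cont=5.3512 V=5.3512[hold]  S*(1)=-
k=0: j=0 S=126.3400 intr=0.0000 cont=10.1256 V=10.1256[hold]  S*(0)=-

price = 10.1256
boundary = - - - - - 63.4120 72.7856 63.4120 72.7856
tree:
10.1256
14.4508 5.3512
20.0800 8.2424 2.1534
27.0497 12.4025 3.6437 0.5025
35.1579 18.1344 6.0708 0.9556 0.0000
43.8880 25.5849 9.9128 1.8170 0.0000 0.0000
52.0544 34.5144 15.7482 3.4551 0.0000 0.0000 0.0000
59.1692 43.8880 24.0482 6.5699 0.0000 0.0000 0.0000 0.0000
65.3676 52.0544 34.5144 12.4928 0.0000 0.0000 0.0000 0.0000 0.0000
70.7678 59.1692 43.8880 23.7553 0.0000 0.0000 0.0000 0.0000 0.0000 0.0000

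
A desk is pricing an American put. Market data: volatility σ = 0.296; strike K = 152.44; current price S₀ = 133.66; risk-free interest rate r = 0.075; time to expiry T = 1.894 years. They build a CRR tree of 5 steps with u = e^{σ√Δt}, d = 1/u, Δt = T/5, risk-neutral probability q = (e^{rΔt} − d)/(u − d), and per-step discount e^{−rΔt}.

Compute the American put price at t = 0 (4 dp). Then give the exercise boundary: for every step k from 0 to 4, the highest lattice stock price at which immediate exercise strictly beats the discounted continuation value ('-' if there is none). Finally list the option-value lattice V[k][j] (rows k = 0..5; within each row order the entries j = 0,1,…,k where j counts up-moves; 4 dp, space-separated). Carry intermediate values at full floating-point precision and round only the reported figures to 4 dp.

price = 25.0750
boundary = - 111.3993 92.8460 111.3993 133.6600
tree:
25.0750
41.0407 12.4546
59.5940 23.0358 3.8656
75.0572 41.0407 8.5203 0.0000
87.9451 59.5940 18.7800 0.0000 0.0000
98.6866 75.0572 41.0407 0.0000 0.0000 0.0000

Δt=0.37880  u=1.19983  d=0.83345  q=0.53324  discount=0.97199
step 5 (expiry): payoffs max(K−S,0) = 98.6866 75.0572 41.0407 0.0000 0.0000 0.0000
step 4: (k=4,j=0): S=64.4949, (K−S)⁺=87.9451, hold=83.6752 ⇒ V=87.9451 exercise | (k=4,j=1): S=92.8460, (K−S)⁺=59.5940, hold=55.3241 ⇒ V=59.5940 exercise | (k=4,j=2): S=133.6600, (K−S)⁺=18.7800, hold=18.6197 ⇒ V=18.7800 exercise | (k=4,j=3): S=192.4153, (K−S)⁺=0.0000, hold=0.0000 ⇒ V=0.0000 continue | (k=4,j=4): S=276.9986, (K−S)⁺=0.0000, hold=0.0000 ⇒ V=0.0000 continue  boundary S*=133.6600
step 3: (k=3,j=0): S=77.3828, (K−S)⁺=75.0572, hold=70.7873 ⇒ V=75.0572 exercise | (k=3,j=1): S=111.3993, (K−S)⁺=41.0407, hold=36.7708 ⇒ V=41.0407 exercise | (k=3,j=2): S=160.3690, (K−S)⁺=0.0000, hold=8.5203 ⇒ V=8.5203 continue | (k=3,j=3): S=230.8653, (K−S)⁺=0.0000, hold=0.0000 ⇒ V=0.0000 continue  boundary S*=111.3993
step 2: (k=2,j=0): S=92.8460, (K−S)⁺=59.5940, hold=55.3241 ⇒ V=59.5940 exercise | (k=2,j=1): S=133.6600, (K−S)⁺=18.7800, hold=23.0358 ⇒ V=23.0358 continue | (k=2,j=2): S=192.4153, (K−S)⁺=0.0000, hold=3.8656 ⇒ V=3.8656 continue  boundary S*=92.8460
step 1: (k=1,j=0): S=111.3993, (K−S)⁺=41.0407, hold=38.9766 ⇒ V=41.0407 exercise | (k=1,j=1): S=160.3690, (K−S)⁺=0.0000, hold=12.4546 ⇒ V=12.4546 continue  boundary S*=111.3993
step 0: (k=0,j=0): S=133.6600, (K−S)⁺=18.7800, hold=25.0750 ⇒ V=25.0750 continue  boundary S*=-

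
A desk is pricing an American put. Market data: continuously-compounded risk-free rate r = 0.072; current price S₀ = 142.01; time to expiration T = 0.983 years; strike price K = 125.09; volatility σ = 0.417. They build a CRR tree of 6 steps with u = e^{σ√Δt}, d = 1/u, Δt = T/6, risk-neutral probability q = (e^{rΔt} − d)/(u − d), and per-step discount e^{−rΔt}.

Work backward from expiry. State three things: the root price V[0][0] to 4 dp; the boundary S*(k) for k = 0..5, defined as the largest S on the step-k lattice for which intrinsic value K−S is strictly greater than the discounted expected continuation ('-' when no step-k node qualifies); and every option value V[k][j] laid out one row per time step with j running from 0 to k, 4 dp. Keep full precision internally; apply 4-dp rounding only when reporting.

price = 11.8157
boundary = - - - 85.5874 72.2948 85.5874
tree:
11.8157
18.3151 5.4132
27.4630 9.3441 1.4993
39.5026 15.7370 2.9916 0.0000
52.7952 25.5991 5.9692 0.0000 0.0000
64.0233 39.5026 11.9106 0.0000 0.0000 0.0000
73.5076 52.7952 23.7658 0.0000 0.0000 0.0000 0.0000

Δt=0.16383, u=1.18387, d=0.84469, q=0.49289, disc=e^(-rΔt)=0.98827
k=6 terminal: V=max(K-S,0) → 73.5076 52.7952 23.7658 0.0000 0.0000 0.0000 0.0000
k=5: j=0 S=61.0667 intr=64.0233 cont=62.5565 V=64.0233[EX]; j=1 S=85.5874 intr=39.5026 cont=38.0357 V=39.5026[EX]; j=2 S=119.9543 intr=5.1357 cont=11.9106 V=11.9106[hold]; j=3 S=168.1210 intr=0.0000 cont=0.0000 V=0.0000[hold]; j=4 S=235.6285 intr=0.0000 cont=0.0000 V=0.0000[hold]; j=5 S=330.2431 intr=0.0000 cont=0.0000 V=0.0000[hold]  S*(5)=85.5874
k=4: j=0 S=72.2948 intr=52.7952 cont=51.3283 V=52.7952[EX]; j=1 S=101.3242 intr=23.7658 cont=25.5991 V=25.5991[hold]; j=2 S=142.0100 intr=0.0000 cont=5.9692 V=5.9692[hold]; j=3 S=199.0329 intr=0.0000 cont=0.0000 V=0.0000[hold]; j=4 S=278.9528 intr=0.0000 cont=0.0000 V=0.0000[hold]  S*(4)=72.2948
k=3: j=0 S=85.5874 intr=39.5026 cont=38.9287 V=39.5026[EX]; j=1 S=119.9543 intr=5.1357 cont=15.7370 V=15.7370[hold]; j=2 S=168.1210 intr=0.0000 cont=2.9916 V=2.9916[hold]; j=3 S=235.6285 intr=0.0000 cont=0.0000 V=0.0000[hold]  S*(3)=85.5874
k=2: j=0 S=101.3242 intr=23.7658 cont=27.4630 V=27.4630[hold]; j=1 S=142.0100 intr=0.0000 cont=9.3441 V=9.3441[hold]; j=2 S=199.0329 intr=0.0000 cont=1.4993 V=1.4993[hold]  S*(2)=-
k=1: j=0 S=119.9543 intr=5.1357 cont=18.3151 V=18.3151[hold]; j=1 S=168.1210 intr=0.0000 cont=5.4132 V=5.4132[hold]  S*(1)=-
k=0: j=0 S=142.0100 intr=0.0000 cont=11.8157 V=11.8157[hold]  S*(0)=-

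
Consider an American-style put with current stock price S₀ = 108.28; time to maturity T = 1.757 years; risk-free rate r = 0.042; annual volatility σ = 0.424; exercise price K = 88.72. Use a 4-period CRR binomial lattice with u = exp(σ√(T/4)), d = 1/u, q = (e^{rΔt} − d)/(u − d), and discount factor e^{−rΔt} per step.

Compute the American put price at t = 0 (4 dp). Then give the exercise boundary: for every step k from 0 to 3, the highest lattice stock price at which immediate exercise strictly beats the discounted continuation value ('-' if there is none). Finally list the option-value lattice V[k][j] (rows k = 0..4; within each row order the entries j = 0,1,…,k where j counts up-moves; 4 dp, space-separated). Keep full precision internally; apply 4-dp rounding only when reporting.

price = 11.5690
boundary = - - - 46.6042
tree:
11.5690
18.5303 3.9572
28.6750 7.5050 0.0000
42.1158 14.2335 0.0000 0.0000
53.5329 26.9943 0.0000 0.0000 0.0000

Δt=0.43925, u=1.32447, d=0.75502, q=0.46290, disc=e^(-rΔt)=0.98172
k=4 terminal: V=max(K-S,0) → 53.5329 26.9943 0.0000 0.0000 0.0000
k=3: j=0 S=46.6042 intr=42.1158 cont=40.4941 V=42.1158[EX]; j=1 S=81.7537 intr=6.9663 cont=14.2335 V=14.2335[hold]; j=2 S=143.4133 intr=0.0000 cont=0.0000 V=0.0000[hold]; j=3 S=251.5773 intr=0.0000 cont=0.0000 V=0.0000[hold]  S*(3)=46.6042
k=2: j=0 S=61.7257 intr=26.9943 cont=28.6750 V=28.6750[hold]; j=1 S=108.2800 intr=0.0000 cont=7.5050 V=7.5050[hold]; j=2 S=189.9461 intr=0.0000 cont=0.0000 V=0.0000[hold]  S*(2)=-
k=1: j=0 S=81.7537 intr=6.9663 cont=18.5303 V=18.5303[hold]; j=1 S=143.4133 intr=0.0000 cont=3.9572 V=3.9572[hold]  S*(1)=-
k=0: j=0 S=108.2800 intr=0.0000 cont=11.5690 V=11.5690[hold]  S*(0)=-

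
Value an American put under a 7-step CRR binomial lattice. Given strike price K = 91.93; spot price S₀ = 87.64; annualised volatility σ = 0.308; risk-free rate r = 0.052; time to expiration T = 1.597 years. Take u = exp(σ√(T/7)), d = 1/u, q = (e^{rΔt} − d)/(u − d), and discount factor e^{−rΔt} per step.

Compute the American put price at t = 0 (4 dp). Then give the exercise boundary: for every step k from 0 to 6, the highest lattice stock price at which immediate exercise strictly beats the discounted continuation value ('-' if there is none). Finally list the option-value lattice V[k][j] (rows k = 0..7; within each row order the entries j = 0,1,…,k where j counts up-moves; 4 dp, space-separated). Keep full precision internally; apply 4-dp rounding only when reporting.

price = 13.0675
boundary = - - 65.3011 56.3676 65.3011 56.3676 65.3011
tree:
13.0675
18.9892 7.5424
26.6289 11.9117 3.4160
35.5624 18.1887 6.0092 0.9419
43.2737 26.6289 10.3035 1.9205 0.0000
49.9301 35.5624 17.0342 3.9158 0.0000 0.0000
55.6759 43.2737 26.6289 7.9842 0.0000 0.0000 0.0000
60.6356 49.9301 35.5624 16.2795 0.0000 0.0000 0.0000 0.0000

Δt=0.22814, u=1.15849, d=0.86320, q=0.50370, disc=e^(-rΔt)=0.98821
k=7 terminal: V=max(K-S,0) → 60.6356 49.9301 35.5624 16.2795 0.0000 0.0000 0.0000 0.0000
k=6: j=0 S=36.2541 intr=55.6759 cont=54.5917 V=55.6759[EX]; j=1 S=48.6563 intr=43.2737 cont=42.1895 V=43.2737[EX]; j=2 S=65.3011 intr=26.6289 cont=25.5447 V=26.6289[EX]; j=3 S=87.6400 intr=4.2900 cont=7.9842 V=7.9842[hold]; j=4 S=117.6208 intr=0.0000 cont=0.0000 V=0.0000[hold]; j=5 S=157.8577 intr=0.0000 cont=0.0000 V=0.0000[hold]; j=6 S=211.8592 intr=0.0000 cont=0.0000 V=0.0000[hold]  S*(6)=65.3011
k=5: j=0 S=41.9999 intr=49.9301 cont=48.8459 V=49.9301[EX]; j=1 S=56.3676 intr=35.5624 cont=34.4782 V=35.5624[EX]; j=2 S=75.6505 intr=16.2795 cont=17.0342 V=17.0342[hold]; j=3 S=101.5297 intr=0.0000 cont=3.9158 V=3.9158[hold]; j=4 S=136.2620 intr=0.0000 cont=0.0000 V=0.0000[hold]; j=5 S=182.8759 intr=0.0000 cont=0.0000 V=0.0000[hold]  S*(5)=56.3676
k=4: j=0 S=48.6563 intr=43.2737 cont=42.1895 V=43.2737[EX]; j=1 S=65.3011 intr=26.6289 cont=25.9204 V=26.6289[EX]; j=2 S=87.6400 intr=4.2900 cont=10.3035 V=10.3035[hold]; j=3 S=117.6208 intr=0.0000 cont=1.9205 V=1.9205[hold]; j=4 S=157.8577 intr=0.0000 cont=0.0000 V=0.0000[hold]  S*(4)=65.3011
k=3: j=0 S=56.3676 intr=35.5624 cont=34.4782 V=35.5624[EX]; j=1 S=75.6505 intr=16.2795 cont=18.1887 V=18.1887[hold]; j=2 S=101.5297 intr=0.0000 cont=6.0092 V=6.0092[hold]; j=3 S=136.2620 intr=0.0000 cont=0.9419 V=0.9419[hold]  S*(3)=56.3676
k=2: j=0 S=65.3011 intr=26.6289 cont=26.4950 V=26.6289[EX]; j=1 S=87.6400 intr=4.2900 cont=11.9117 V=11.9117[hold]; j=2 S=117.6208 intr=0.0000 cont=3.4160 V=3.4160[hold]  S*(2)=65.3011
k=1: j=0 S=75.6505 intr=16.2795 cont=18.9892 V=18.9892[hold]; j=1 S=101.5297 intr=0.0000 cont=7.5424 V=7.5424[hold]  S*(1)=-
k=0: j=0 S=87.6400 intr=4.2900 cont=13.0675 V=13.0675[hold]  S*(0)=-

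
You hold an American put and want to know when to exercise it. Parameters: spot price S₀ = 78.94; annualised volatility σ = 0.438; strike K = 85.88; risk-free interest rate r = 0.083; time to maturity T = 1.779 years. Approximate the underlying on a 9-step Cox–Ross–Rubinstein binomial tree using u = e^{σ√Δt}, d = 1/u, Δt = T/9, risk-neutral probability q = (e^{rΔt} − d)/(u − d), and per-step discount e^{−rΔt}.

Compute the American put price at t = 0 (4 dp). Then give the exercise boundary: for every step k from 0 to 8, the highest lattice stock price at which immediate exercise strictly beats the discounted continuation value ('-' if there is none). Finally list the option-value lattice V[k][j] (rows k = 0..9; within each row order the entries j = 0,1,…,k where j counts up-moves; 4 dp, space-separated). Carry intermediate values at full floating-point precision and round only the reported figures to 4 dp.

params: Δt=0.19767 u=1.21499 d=0.82305 q=0.49368 e^(-rΔt)=0.98373
t_9 payoffs: 72.1979 65.6826 56.0647 41.8669 20.9081 0.0000 0.0000 0.0000 0.0000 0.0000
t_8: node(8,0) S=16.6235 payoff=69.2565 vs cont=67.8590 → 69.2565 [stop]  node(8,1) S=24.5396 payoff=61.3404 vs cont=59.9430 → 61.3404 [stop]  node(8,2) S=36.2252 payoff=49.6548 vs cont=48.2574 → 49.6548 [stop]  node(8,3) S=53.4754 payoff=32.4046 vs cont=31.0072 → 32.4046 [stop]  node(8,4) S=78.9400 payoff=6.9400 vs cont=10.4140 → 10.4140 [wait]  node(8,5) S=116.5308 payoff=0.0000 vs cont=0.0000 → 0.0000 [wait]  node(8,6) S=172.0220 payoff=0.0000 vs cont=0.0000 → 0.0000 [wait]  node(8,7) S=253.9378 payoff=0.0000 vs cont=0.0000 → 0.0000 [wait]  node(8,8) S=374.8615 payoff=0.0000 vs cont=0.0000 → 0.0000 [wait]  ⇒ S*(8)=53.4754
t_7: node(7,0) S=20.1974 payoff=65.6826 vs cont=64.2851 → 65.6826 [stop]  node(7,1) S=29.8153 payoff=56.0647 vs cont=54.6673 → 56.0647 [stop]  node(7,2) S=44.0131 payoff=41.8669 vs cont=40.4694 → 41.8669 [stop]  node(7,3) S=64.9719 payoff=20.9081 vs cont=21.1978 → 21.1978 [wait]  node(7,4) S=95.9111 payoff=0.0000 vs cont=5.1871 → 5.1871 [wait]  node(7,5) S=141.5834 payoff=0.0000 vs cont=0.0000 → 0.0000 [wait]  node(7,6) S=209.0045 payoff=0.0000 vs cont=0.0000 → 0.0000 [wait]  node(7,7) S=308.5312 payoff=0.0000 vs cont=0.0000 → 0.0000 [wait]  ⇒ S*(7)=44.0131
t_6: node(6,0) S=24.5396 payoff=61.3404 vs cont=59.9430 → 61.3404 [stop]  node(6,1) S=36.2252 payoff=49.6548 vs cont=48.2574 → 49.6548 [stop]  node(6,2) S=53.4754 payoff=32.4046 vs cont=31.1478 → 32.4046 [stop]  node(6,3) S=78.9400 payoff=6.9400 vs cont=13.0774 → 13.0774 [wait]  node(6,4) S=116.5308 payoff=0.0000 vs cont=2.5836 → 2.5836 [wait]  node(6,5) S=172.0220 payoff=0.0000 vs cont=0.0000 → 0.0000 [wait]  node(6,6) S=253.9378 payoff=0.0000 vs cont=0.0000 → 0.0000 [wait]  ⇒ S*(6)=53.4754
t_5: node(5,0) S=29.8153 payoff=56.0647 vs cont=54.6673 → 56.0647 [stop]  node(5,1) S=44.0131 payoff=41.8669 vs cont=40.4694 → 41.8669 [stop]  node(5,2) S=64.9719 payoff=20.9081 vs cont=22.4912 → 22.4912 [wait]  node(5,3) S=95.9111 payoff=0.0000 vs cont=7.7684 → 7.7684 [wait]  node(5,4) S=141.5834 payoff=0.0000 vs cont=1.2869 → 1.2869 [wait]  node(5,5) S=209.0045 payoff=0.0000 vs cont=0.0000 → 0.0000 [wait]  ⇒ S*(5)=44.0131
t_4: node(4,0) S=36.2252 payoff=49.6548 vs cont=48.2574 → 49.6548 [stop]  node(4,1) S=53.4754 payoff=32.4046 vs cont=31.7760 → 32.4046 [stop]  node(4,2) S=78.9400 payoff=6.9400 vs cont=14.9752 → 14.9752 [wait]  node(4,3) S=116.5308 payoff=0.0000 vs cont=4.4943 → 4.4943 [wait]  node(4,4) S=172.0220 payoff=0.0000 vs cont=0.6410 → 0.6410 [wait]  ⇒ S*(4)=53.4754
t_3: node(3,0) S=44.0131 payoff=41.8669 vs cont=40.4694 → 41.8669 [stop]  node(3,1) S=64.9719 payoff=20.9081 vs cont=23.4129 → 23.4129 [wait]  node(3,2) S=95.9111 payoff=0.0000 vs cont=9.6415 → 9.6415 [wait]  node(3,3) S=141.5834 payoff=0.0000 vs cont=2.5498 → 2.5498 [wait]  ⇒ S*(3)=44.0131
t_2: node(2,0) S=53.4754 payoff=32.4046 vs cont=32.2236 → 32.4046 [stop]  node(2,1) S=78.9400 payoff=6.9400 vs cont=16.3439 → 16.3439 [wait]  node(2,2) S=116.5308 payoff=0.0000 vs cont=6.0406 → 6.0406 [wait]  ⇒ S*(2)=53.4754
t_1: node(1,0) S=64.9719 payoff=20.9081 vs cont=24.0776 → 24.0776 [wait]  node(1,1) S=95.9111 payoff=0.0000 vs cont=11.0743 → 11.0743 [wait]  ⇒ S*(1)=-
t_0: node(0,0) S=78.9400 payoff=6.9400 vs cont=17.3708 → 17.3708 [wait]  ⇒ S*(0)=-

price = 17.3708
boundary = - - 53.4754 44.0131 53.4754 44.0131 53.4754 44.0131 53.4754
tree:
17.3708
24.0776 11.0743
32.4046 16.3439 6.0406
41.8669 23.4129 9.6415 2.5498
49.6548 32.4046 14.9752 4.4943 0.6410
56.0647 41.8669 22.4912 7.7684 1.2869 0.0000
61.3404 49.6548 32.4046 13.0774 2.5836 0.0000 0.0000
65.6826 56.0647 41.8669 21.1978 5.1871 0.0000 0.0000 0.0000
69.2565 61.3404 49.6548 32.4046 10.4140 0.0000 0.0000 0.0000 0.0000
72.1979 65.6826 56.0647 41.8669 20.9081 0.0000 0.0000 0.0000 0.0000 0.0000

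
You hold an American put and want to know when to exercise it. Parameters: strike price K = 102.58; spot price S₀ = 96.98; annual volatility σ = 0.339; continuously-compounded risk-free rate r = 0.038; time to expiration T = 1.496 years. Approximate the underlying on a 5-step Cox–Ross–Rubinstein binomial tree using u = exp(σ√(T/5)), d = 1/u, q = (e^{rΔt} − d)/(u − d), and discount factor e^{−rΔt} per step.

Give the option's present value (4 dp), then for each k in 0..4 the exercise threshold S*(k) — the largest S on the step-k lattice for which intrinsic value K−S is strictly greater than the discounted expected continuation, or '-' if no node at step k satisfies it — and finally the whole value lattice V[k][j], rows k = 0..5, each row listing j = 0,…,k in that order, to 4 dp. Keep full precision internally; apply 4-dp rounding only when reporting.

price = 17.1306
boundary = - - 66.9298 55.6017 66.9298
tree:
17.1306
25.2333 8.9113
35.6502 14.7425 2.9157
46.9783 23.5469 5.7201 0.0000
56.3890 35.6502 11.2215 0.0000 0.0000
64.2070 46.9783 22.0142 0.0000 0.0000 0.0000

Δt=0.29920, u=1.20374, d=0.83075, q=0.48443, disc=e^(-rΔt)=0.98869
k=5 terminal: V=max(K-S,0) → 64.2070 46.9783 22.0142 0.0000 0.0000 0.0000
k=4: j=0 S=46.1910 intr=56.3890 cont=55.2294 V=56.3890[EX]; j=1 S=66.9298 intr=35.6502 cont=34.4905 V=35.6502[EX]; j=2 S=96.9800 intr=5.6000 cont=11.2215 V=11.2215[hold]; j=3 S=140.5222 intr=0.0000 cont=0.0000 V=0.0000[hold]; j=4 S=203.6139 intr=0.0000 cont=0.0000 V=0.0000[hold]  S*(4)=66.9298
k=3: j=0 S=55.6017 intr=46.9783 cont=45.8186 V=46.9783[EX]; j=1 S=80.5658 intr=22.0142 cont=23.5469 V=23.5469[hold]; j=2 S=116.7383 intr=0.0000 cont=5.7201 V=5.7201[hold]; j=3 S=169.1516 intr=0.0000 cont=0.0000 V=0.0000[hold]  S*(3)=55.6017
k=2: j=0 S=66.9298 intr=35.6502 cont=35.2246 V=35.6502[EX]; j=1 S=96.9800 intr=5.6000 cont=14.7425 V=14.7425[hold]; j=2 S=140.5222 intr=0.0000 cont=2.9157 V=2.9157[hold]  S*(2)=66.9298
k=1: j=0 S=80.5658 intr=22.0142 cont=25.2333 V=25.2333[hold]; j=1 S=116.7383 intr=0.0000 cont=8.9113 V=8.9113[hold]  S*(1)=-
k=0: j=0 S=96.9800 intr=5.6000 cont=17.1306 V=17.1306[hold]  S*(0)=-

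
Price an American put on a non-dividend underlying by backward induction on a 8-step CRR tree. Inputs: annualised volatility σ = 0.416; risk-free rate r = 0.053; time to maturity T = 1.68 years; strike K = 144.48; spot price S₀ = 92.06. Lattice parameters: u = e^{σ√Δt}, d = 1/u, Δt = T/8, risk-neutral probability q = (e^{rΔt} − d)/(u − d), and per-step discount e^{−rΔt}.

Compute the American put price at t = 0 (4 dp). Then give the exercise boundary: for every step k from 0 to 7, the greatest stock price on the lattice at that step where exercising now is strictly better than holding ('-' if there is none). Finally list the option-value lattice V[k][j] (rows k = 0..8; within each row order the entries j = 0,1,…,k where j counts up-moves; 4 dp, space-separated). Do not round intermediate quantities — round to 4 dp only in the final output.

Δt=0.21000, u=1.21002, d=0.82643, q=0.48166, disc=e^(-rΔt)=0.98893
k=8 terminal: V=max(K-S,0) → 124.4474 115.1494 101.5359 81.6036 52.4200 9.6910 0.0000 0.0000 0.0000
k=7: j=0 S=24.2398 intr=120.2402 cont=118.6411 V=120.2402[EX]; j=1 S=35.4905 intr=108.9895 cont=107.3904 V=108.9895[EX]; j=2 S=51.9632 intr=92.5168 cont=90.9177 V=92.5168[EX]; j=3 S=76.0815 intr=68.3985 cont=66.7993 V=68.3985[EX]; j=4 S=111.3942 intr=33.0858 cont=31.4866 V=33.0858[EX]; j=5 S=163.0971 intr=0.0000 cont=4.9676 V=4.9676[hold]; j=6 S=238.7976 intr=0.0000 cont=0.0000 V=0.0000[hold]; j=7 S=349.6339 intr=0.0000 cont=0.0000 V=0.0000[hold]  S*(7)=111.3942
k=6: j=0 S=29.3306 intr=115.1494 cont=113.5503 V=115.1494[EX]; j=1 S=42.9441 intr=101.5359 cont=99.9367 V=101.5359[EX]; j=2 S=62.8764 intr=81.6036 cont=80.0045 V=81.6036[EX]; j=3 S=92.0600 intr=52.4200 cont=50.8209 V=52.4200[EX]; j=4 S=134.7890 intr=9.6910 cont=19.3260 V=19.3260[hold]; j=5 S=197.3505 intr=0.0000 cont=2.5464 V=2.5464[hold]; j=6 S=288.9494 intr=0.0000 cont=0.0000 V=0.0000[hold]  S*(6)=92.0600
k=5: j=0 S=35.4905 intr=108.9895 cont=107.3904 V=108.9895[EX]; j=1 S=51.9632 intr=92.5168 cont=90.9177 V=92.5168[EX]; j=2 S=76.0815 intr=68.3985 cont=66.7993 V=68.3985[EX]; j=3 S=111.3942 intr=33.0858 cont=36.0761 V=36.0761[hold]; j=4 S=163.0971 intr=0.0000 cont=11.1194 V=11.1194[hold]; j=5 S=238.7976 intr=0.0000 cont=1.3053 V=1.3053[hold]  S*(5)=76.0815
k=4: j=0 S=42.9441 intr=101.5359 cont=99.9367 V=101.5359[EX]; j=1 S=62.8764 intr=81.6036 cont=80.0045 V=81.6036[EX]; j=2 S=92.0600 intr=52.4200 cont=52.2452 V=52.4200[EX]; j=3 S=134.7890 intr=9.6910 cont=23.7891 V=23.7891[hold]; j=4 S=197.3505 intr=0.0000 cont=6.3216 V=6.3216[hold]  S*(4)=92.0600
k=3: j=0 S=51.9632 intr=92.5168 cont=90.9177 V=92.5168[EX]; j=1 S=76.0815 intr=68.3985 cont=66.7993 V=68.3985[EX]; j=2 S=111.3942 intr=33.0858 cont=38.2020 V=38.2020[hold]; j=3 S=163.0971 intr=0.0000 cont=15.2055 V=15.2055[hold]  S*(3)=76.0815
k=2: j=0 S=62.8764 intr=81.6036 cont=80.0045 V=81.6036[EX]; j=1 S=92.0600 intr=52.4200 cont=53.2579 V=53.2579[hold]; j=2 S=134.7890 intr=9.6910 cont=26.8252 V=26.8252[hold]  S*(2)=62.8764
k=1: j=0 S=76.0815 intr=68.3985 cont=67.1984 V=68.3985[EX]; j=1 S=111.3942 intr=33.0858 cont=40.0777 V=40.0777[hold]  S*(1)=76.0815
k=0: j=0 S=92.0600 intr=52.4200 cont=54.1513 V=54.1513[hold]  S*(0)=-

price = 54.1513
boundary = - 76.0815 62.8764 76.0815 92.0600 76.0815 92.0600 111.3942
tree:
54.1513
68.3985 40.0777
81.6036 53.2579 26.8252
92.5168 68.3985 38.2020 15.2055
101.5359 81.6036 52.4200 23.7891 6.3216
108.9895 92.5168 68.3985 36.0761 11.1194 1.3053
115.1494 101.5359 81.6036 52.4200 19.3260 2.5464 0.0000
120.2402 108.9895 92.5168 68.3985 33.0858 4.9676 0.0000 0.0000
124.4474 115.1494 101.5359 81.6036 52.4200 9.6910 0.0000 0.0000 0.0000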